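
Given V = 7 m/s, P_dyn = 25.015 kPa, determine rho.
Formula: P_{dyn} = \frac{1}{2} \rho V^2
Substituting knowns: 25.015 = 0.5·rho·7²/1000
Solving for rho: rho = 2·(25.015·1000)/7² = 1021 kg/m³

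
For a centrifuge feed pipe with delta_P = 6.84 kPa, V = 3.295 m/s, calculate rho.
Formula: V = \sqrt{\frac{2 \Delta P}{\rho}}
Substituting knowns: 3.295 = √(2·(6.84·1000)/rho)
Solving for rho: rho = 2·(6.84·1000)/3.295² = 1260 kg/m³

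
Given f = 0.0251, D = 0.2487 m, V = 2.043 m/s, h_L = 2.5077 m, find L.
Formula: h_L = f \frac{L}{D} \frac{V^2}{2g}
Substituting knowns: 2.5077 = 0.0251·(L/0.2487)·2.043²/(2·9.81)
Solving for L: L = 2.5077·2·9.81·0.2487/(0.0251·2.043²) = 116.8 m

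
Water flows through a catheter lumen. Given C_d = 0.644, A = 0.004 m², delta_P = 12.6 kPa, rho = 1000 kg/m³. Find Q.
Formula: Q = C_d A \sqrt{\frac{2 \Delta P}{\rho}}
Q = 0.644·0.004·√(2·(12.6·1000)/1000)·1000 = 12.93 L/s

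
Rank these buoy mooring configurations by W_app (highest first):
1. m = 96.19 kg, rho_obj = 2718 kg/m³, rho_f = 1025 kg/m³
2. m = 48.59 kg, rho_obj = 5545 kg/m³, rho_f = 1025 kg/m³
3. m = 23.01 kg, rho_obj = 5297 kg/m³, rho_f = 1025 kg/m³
Case 1: W_app = 587.8 N
Case 2: W_app = 388.6 N
Case 3: W_app = 182 N
Ranking (highest first): 1, 2, 3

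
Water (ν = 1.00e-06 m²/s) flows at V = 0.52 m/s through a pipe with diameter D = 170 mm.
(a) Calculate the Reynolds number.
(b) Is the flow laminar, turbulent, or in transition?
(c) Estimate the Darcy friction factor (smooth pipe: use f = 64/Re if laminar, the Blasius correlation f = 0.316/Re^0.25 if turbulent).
(a) Re = V·D/ν = 0.52·0.17/1.00e-06 = 88400
(b) Flow regime: turbulent (Re > 4000)
(c) Friction factor: f = 0.316/Re^0.25 = 0.316/88400^0.25 = 0.01833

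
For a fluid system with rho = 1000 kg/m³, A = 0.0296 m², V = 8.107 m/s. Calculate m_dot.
Formula: \dot{m} = \rho A V
m_dot = 1000·0.0296·8.107 = 240 kg/s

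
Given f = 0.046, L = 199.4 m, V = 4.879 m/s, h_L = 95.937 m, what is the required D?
Formula: h_L = f \frac{L}{D} \frac{V^2}{2g}
Substituting knowns: 95.937 = 0.046·(199.4/D)·4.879²/(2·9.81)
Solving for D: D = 0.046·199.4·4.879²/(2·9.81·95.937) = 0.116 m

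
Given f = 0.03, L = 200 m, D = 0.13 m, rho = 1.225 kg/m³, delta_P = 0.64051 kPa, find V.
Formula: \Delta P = f \frac{L}{D} \frac{\rho V^2}{2}
Substituting knowns: 0.64051 = 0.03·(200/0.13)·0.5·1.225·V²/1000
Solving for V: V = √((0.64051·1000)/(0.03·(200/0.13)·0.5·1.225)) = 4.76 m/s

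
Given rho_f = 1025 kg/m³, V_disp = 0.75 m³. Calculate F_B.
Formula: F_B = \rho_f g V_{disp}
F_B = 1025·9.81·0.75 = 7541 N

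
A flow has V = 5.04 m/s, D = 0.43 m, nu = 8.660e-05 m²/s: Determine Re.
Formula: Re = \frac{V D}{\nu}
Re = 5.04·0.43/8.660e-05 = 25025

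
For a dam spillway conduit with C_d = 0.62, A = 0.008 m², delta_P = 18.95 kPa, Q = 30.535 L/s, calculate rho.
Formula: Q = C_d A \sqrt{\frac{2 \Delta P}{\rho}}
Substituting knowns: 30.535 = 0.62·0.008·√(2·(18.95·1000)/rho)·1000
Solving for rho: rho = 2·(18.95·1000)/((30.535/1000)/(0.62·0.008))² = 1000 kg/m³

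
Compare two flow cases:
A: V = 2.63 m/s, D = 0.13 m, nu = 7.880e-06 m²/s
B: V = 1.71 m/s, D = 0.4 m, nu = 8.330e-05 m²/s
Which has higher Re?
Re(A) = 43388, Re(B) = 8211. Answer: A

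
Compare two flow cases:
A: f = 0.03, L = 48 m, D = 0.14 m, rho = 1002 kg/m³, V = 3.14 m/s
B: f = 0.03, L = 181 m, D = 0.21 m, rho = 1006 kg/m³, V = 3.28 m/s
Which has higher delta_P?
delta_P(A) = 50.81 kPa, delta_P(B) = 139.9 kPa. Answer: B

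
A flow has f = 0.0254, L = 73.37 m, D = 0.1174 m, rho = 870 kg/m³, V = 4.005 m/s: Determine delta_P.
Formula: \Delta P = f \frac{L}{D} \frac{\rho V^2}{2}
delta_P = 0.0254·(73.37/0.1174)·0.5·870·4.005²/1000 = 110.8 kPa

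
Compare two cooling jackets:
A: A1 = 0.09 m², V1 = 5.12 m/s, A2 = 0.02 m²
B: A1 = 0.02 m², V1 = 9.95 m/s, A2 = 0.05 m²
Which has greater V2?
V2(A) = 23.04 m/s, V2(B) = 3.98 m/s. Answer: A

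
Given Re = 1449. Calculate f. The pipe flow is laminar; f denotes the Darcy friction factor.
Formula: f = \frac{64}{Re}
f = 64/1449 = 0.04417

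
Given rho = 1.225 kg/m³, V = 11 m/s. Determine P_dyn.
Formula: P_{dyn} = \frac{1}{2} \rho V^2
P_dyn = 0.5·1.225·11²/1000 = 0.07411 kPa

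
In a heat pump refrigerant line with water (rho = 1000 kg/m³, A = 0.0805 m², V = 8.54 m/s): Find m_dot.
Formula: \dot{m} = \rho A V
m_dot = 1000·0.0805·8.54 = 687.5 kg/s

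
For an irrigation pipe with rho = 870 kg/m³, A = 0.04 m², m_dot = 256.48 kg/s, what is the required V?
Formula: \dot{m} = \rho A V
Substituting knowns: 256.48 = 870·0.04·V
Solving for V: V = 256.48/(870·0.04) = 7.37 m/s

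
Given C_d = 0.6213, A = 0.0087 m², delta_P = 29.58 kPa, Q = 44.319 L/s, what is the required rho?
Formula: Q = C_d A \sqrt{\frac{2 \Delta P}{\rho}}
Substituting knowns: 44.319 = 0.6213·0.0087·√(2·(29.58·1000)/rho)·1000
Solving for rho: rho = 2·(29.58·1000)/((44.319/1000)/(0.6213·0.0087))² = 880 kg/m³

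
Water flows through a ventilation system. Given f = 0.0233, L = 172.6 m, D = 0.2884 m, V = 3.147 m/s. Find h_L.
Formula: h_L = f \frac{L}{D} \frac{V^2}{2g}
h_L = 0.0233·(172.6/0.2884)·3.147²/(2·9.81) = 7.039 m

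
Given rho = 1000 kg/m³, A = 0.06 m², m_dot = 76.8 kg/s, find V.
Formula: \dot{m} = \rho A V
Substituting knowns: 76.8 = 1000·0.06·V
Solving for V: V = 76.8/(1000·0.06) = 1.28 m/s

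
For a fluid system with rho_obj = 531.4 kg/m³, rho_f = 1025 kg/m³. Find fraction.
Formula: f_{sub} = \frac{\rho_{obj}}{\rho_f}
fraction = 531.4/1025 = 0.5184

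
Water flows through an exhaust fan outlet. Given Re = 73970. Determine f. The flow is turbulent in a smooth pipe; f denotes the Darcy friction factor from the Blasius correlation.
Formula: f = \frac{0.316}{Re^{0.25}}
f = 0.316/73970^0.25 = 0.01916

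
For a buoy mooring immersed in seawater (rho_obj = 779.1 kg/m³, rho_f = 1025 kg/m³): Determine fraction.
Formula: f_{sub} = \frac{\rho_{obj}}{\rho_f}
fraction = 779.1/1025 = 0.7601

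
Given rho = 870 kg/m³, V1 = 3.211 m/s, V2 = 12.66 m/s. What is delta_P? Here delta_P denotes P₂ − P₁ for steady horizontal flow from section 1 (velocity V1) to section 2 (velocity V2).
Formula: \Delta P = \frac{1}{2} \rho (V_1^2 - V_2^2)
delta_P = 0.5·870·(3.211² − 12.66²)/1000 = -65.23 kPa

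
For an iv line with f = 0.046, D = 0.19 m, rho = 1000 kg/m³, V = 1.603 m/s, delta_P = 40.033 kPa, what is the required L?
Formula: \Delta P = f \frac{L}{D} \frac{\rho V^2}{2}
Substituting knowns: 40.033 = 0.046·(L/0.19)·0.5·1000·1.603²/1000
Solving for L: L = (40.033·1000)·0.19/(0.046·0.5·1000·1.603²) = 128.7 m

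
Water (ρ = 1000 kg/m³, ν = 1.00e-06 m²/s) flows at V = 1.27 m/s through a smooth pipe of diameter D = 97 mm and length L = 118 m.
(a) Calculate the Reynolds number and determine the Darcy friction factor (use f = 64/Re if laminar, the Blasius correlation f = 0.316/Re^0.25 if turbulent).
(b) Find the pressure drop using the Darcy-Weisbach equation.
(a) Re = V·D/ν = 1.27·0.097/1.00e-06 = 123190 → turbulent (Re > 4000); f = 0.316/Re^0.25 = 0.316/123190^0.25 = 0.016867 (Blasius is strictly valid for Re ≲ 1e5; used here as the smooth-pipe estimate the problem specifies)
(b) Darcy-Weisbach: ΔP = f·(L/D)·½ρV²/1000 = 0.016867·(118/0.097)·½·1000·1.27²/1000 = 16.55 kPa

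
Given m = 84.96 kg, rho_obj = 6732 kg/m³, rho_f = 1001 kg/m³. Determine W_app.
Formula: W_{app} = mg\left(1 - \frac{\rho_f}{\rho_{obj}}\right)
W_app = 84.96·9.81·(1 − 1001/6732) = 709.5 N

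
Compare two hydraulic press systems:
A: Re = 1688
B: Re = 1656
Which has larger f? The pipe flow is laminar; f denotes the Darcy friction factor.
f(A) = 0.03791, f(B) = 0.03865. Answer: B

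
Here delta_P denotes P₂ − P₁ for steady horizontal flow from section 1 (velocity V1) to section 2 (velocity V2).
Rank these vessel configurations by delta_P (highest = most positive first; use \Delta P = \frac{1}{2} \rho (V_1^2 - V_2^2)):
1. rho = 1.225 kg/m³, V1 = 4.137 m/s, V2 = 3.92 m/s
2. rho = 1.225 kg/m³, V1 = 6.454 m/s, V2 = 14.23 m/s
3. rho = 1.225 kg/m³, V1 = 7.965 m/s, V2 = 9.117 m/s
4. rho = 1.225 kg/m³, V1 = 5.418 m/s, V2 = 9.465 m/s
Case 1: delta_P = 0.001071 kPa
Case 2: delta_P = -0.09851 kPa
Case 3: delta_P = -0.01205 kPa
Case 4: delta_P = -0.03689 kPa
Ranking (highest first): 1, 3, 4, 2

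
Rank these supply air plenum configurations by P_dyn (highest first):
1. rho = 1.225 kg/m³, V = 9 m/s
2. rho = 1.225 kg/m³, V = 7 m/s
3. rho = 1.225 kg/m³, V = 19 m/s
Case 1: P_dyn = 0.04961 kPa
Case 2: P_dyn = 0.03001 kPa
Case 3: P_dyn = 0.2211 kPa
Ranking (highest first): 3, 1, 2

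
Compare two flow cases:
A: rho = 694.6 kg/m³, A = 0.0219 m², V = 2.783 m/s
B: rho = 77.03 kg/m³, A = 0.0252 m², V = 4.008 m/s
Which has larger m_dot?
m_dot(A) = 42.33 kg/s, m_dot(B) = 7.78 kg/s. Answer: A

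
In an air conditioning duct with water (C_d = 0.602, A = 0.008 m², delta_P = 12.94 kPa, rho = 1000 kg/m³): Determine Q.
Formula: Q = C_d A \sqrt{\frac{2 \Delta P}{\rho}}
Q = 0.602·0.008·√(2·(12.94·1000)/1000)·1000 = 24.5 L/s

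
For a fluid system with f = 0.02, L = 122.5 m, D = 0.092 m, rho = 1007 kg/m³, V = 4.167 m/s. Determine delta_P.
Formula: \Delta P = f \frac{L}{D} \frac{\rho V^2}{2}
delta_P = 0.02·(122.5/0.092)·0.5·1007·4.167²/1000 = 232.8 kPa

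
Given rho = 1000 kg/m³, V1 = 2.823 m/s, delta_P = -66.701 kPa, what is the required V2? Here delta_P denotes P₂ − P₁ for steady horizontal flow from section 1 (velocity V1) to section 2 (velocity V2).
Formula: \Delta P = \frac{1}{2} \rho (V_1^2 - V_2^2)
Substituting knowns: -66.701 = 0.5·1000·(2.823² − V2²)/1000
Solving for V2: V2 = √(2.823² − 2·(-66.701·1000)/1000) = 11.89 m/s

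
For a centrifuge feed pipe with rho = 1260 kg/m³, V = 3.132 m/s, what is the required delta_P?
Formula: V = \sqrt{\frac{2 \Delta P}{\rho}}
Substituting knowns: 3.132 = √(2·(delta_P·1000)/1260)
Solving for delta_P: delta_P = 3.132²·1260/2/1000 = 6.18 kPa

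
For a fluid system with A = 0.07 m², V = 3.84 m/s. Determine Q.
Formula: Q = A V
Q = 0.07·3.84·1000 = 268.8 L/s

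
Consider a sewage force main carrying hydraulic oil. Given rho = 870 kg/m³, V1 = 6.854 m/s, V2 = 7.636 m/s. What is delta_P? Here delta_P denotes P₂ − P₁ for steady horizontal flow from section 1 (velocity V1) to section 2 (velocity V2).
Formula: \Delta P = \frac{1}{2} \rho (V_1^2 - V_2^2)
delta_P = 0.5·870·(6.854² − 7.636²)/1000 = -4.929 kPa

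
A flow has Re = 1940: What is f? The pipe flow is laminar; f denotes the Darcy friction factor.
Formula: f = \frac{64}{Re}
f = 64/1940 = 0.03299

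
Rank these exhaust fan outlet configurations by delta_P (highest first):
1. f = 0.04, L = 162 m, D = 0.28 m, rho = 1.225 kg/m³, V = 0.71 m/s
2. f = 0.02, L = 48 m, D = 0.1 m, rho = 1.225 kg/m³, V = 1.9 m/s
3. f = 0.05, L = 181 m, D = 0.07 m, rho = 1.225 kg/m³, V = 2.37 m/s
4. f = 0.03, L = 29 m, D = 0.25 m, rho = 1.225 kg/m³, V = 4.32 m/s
Case 1: delta_P = 0.007146 kPa
Case 2: delta_P = 0.02123 kPa
Case 3: delta_P = 0.4448 kPa
Case 4: delta_P = 0.03978 kPa
Ranking (highest first): 3, 4, 2, 1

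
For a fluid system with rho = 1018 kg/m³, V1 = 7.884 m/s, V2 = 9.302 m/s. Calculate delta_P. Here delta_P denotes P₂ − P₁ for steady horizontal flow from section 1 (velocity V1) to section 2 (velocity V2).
Formula: \Delta P = \frac{1}{2} \rho (V_1^2 - V_2^2)
delta_P = 0.5·1018·(7.884² − 9.302²)/1000 = -12.4 kPa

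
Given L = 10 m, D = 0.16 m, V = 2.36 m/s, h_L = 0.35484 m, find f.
Formula: h_L = f \frac{L}{D} \frac{V^2}{2g}
Substituting knowns: 0.35484 = f·(10/0.16)·2.36²/(2·9.81)
Solving for f: f = 0.35484·2·9.81/((10/0.16)·2.36²) = 0.02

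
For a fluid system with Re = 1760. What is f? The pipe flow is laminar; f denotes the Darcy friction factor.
Formula: f = \frac{64}{Re}
f = 64/1760 = 0.03636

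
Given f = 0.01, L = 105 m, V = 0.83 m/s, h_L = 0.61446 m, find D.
Formula: h_L = f \frac{L}{D} \frac{V^2}{2g}
Substituting knowns: 0.61446 = 0.01·(105/D)·0.83²/(2·9.81)
Solving for D: D = 0.01·105·0.83²/(2·9.81·0.61446) = 0.06 m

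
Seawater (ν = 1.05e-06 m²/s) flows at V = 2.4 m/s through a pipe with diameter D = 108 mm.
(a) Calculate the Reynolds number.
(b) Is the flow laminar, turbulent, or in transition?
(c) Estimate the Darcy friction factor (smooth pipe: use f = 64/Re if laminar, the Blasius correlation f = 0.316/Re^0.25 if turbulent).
(a) Re = V·D/ν = 2.4·0.108/1.05e-06 = 246860
(b) Flow regime: turbulent (Re > 4000)
(c) Friction factor: f = 0.316/Re^0.25 = 0.316/246860^0.25 = 0.01418 (Blasius is strictly valid for Re ≲ 1e5; used here as the smooth-pipe estimate the problem specifies)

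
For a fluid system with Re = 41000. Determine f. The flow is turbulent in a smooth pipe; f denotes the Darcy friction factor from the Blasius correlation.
Formula: f = \frac{0.316}{Re^{0.25}}
f = 0.316/41000^0.25 = 0.02221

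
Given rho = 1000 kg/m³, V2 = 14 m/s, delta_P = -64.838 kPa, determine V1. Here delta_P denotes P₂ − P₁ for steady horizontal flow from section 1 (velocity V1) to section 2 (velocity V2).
Formula: \Delta P = \frac{1}{2} \rho (V_1^2 - V_2^2)
Substituting knowns: -64.838 = 0.5·1000·(V1² − 14²)/1000
Solving for V1: V1 = √(14² + 2·(-64.838·1000)/1000) = 8.144 m/s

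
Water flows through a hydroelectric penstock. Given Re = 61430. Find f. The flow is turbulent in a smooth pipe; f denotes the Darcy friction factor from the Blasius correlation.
Formula: f = \frac{0.316}{Re^{0.25}}
f = 0.316/61430^0.25 = 0.02007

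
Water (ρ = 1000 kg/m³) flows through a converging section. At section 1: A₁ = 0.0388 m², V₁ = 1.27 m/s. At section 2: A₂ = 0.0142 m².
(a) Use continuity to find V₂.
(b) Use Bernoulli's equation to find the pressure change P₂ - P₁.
(a) Continuity: A₁V₁=A₂V₂ -> V₂=A₁V₁/A₂=0.0388*1.27/0.0142=3.47 m/s
(b) Bernoulli: P₂-P₁=0.5*rho*(V₁^2-V₂^2)/1000=0.5*1000*(1.27^2-3.47^2)/1000=-5.214 kPa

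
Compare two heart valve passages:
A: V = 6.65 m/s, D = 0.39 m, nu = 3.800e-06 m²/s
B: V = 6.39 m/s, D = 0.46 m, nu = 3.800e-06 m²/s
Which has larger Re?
Re(A) = 682500, Re(B) = 773526. Answer: B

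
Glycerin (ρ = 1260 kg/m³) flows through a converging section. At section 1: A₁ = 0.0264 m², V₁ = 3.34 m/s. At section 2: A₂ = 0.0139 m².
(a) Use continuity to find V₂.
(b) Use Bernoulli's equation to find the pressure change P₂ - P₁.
(a) Continuity: A₁V₁=A₂V₂ -> V₂=A₁V₁/A₂=0.0264*3.34/0.0139=6.34 m/s
(b) Bernoulli: P₂-P₁=0.5*rho*(V₁^2-V₂^2)/1000=0.5*1260*(3.34^2-6.34^2)/1000=-18.3 kPa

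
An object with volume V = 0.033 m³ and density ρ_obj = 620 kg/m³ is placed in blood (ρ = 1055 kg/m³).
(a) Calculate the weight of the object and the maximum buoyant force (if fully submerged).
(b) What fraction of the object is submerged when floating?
(a) W=rho_obj*g*V=620*9.81*0.033=200.7 N; F_B(max)=rho*g*V=1055*9.81*0.033=341.5 N
(b) Floating fraction=rho_obj/rho=620/1055=0.588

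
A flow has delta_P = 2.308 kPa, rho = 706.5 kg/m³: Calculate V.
Formula: V = \sqrt{\frac{2 \Delta P}{\rho}}
V = √(2·(2.308·1000)/706.5) = 2.556 m/s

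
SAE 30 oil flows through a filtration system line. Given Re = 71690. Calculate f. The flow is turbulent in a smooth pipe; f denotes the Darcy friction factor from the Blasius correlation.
Formula: f = \frac{0.316}{Re^{0.25}}
f = 0.316/71690^0.25 = 0.01931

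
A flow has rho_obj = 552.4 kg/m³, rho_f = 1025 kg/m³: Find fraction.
Formula: f_{sub} = \frac{\rho_{obj}}{\rho_f}
fraction = 552.4/1025 = 0.5389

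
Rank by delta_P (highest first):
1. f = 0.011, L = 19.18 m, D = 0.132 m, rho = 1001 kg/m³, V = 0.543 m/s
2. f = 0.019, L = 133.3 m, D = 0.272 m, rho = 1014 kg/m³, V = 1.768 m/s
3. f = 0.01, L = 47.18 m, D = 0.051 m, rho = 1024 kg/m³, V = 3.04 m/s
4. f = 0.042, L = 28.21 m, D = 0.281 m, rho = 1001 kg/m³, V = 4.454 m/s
Case 1: delta_P = 0.2359 kPa
Case 2: delta_P = 14.76 kPa
Case 3: delta_P = 43.77 kPa
Case 4: delta_P = 41.86 kPa
Ranking (highest first): 3, 4, 2, 1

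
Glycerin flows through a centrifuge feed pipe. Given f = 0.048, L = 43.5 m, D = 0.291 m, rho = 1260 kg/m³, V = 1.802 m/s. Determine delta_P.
Formula: \Delta P = f \frac{L}{D} \frac{\rho V^2}{2}
delta_P = 0.048·(43.5/0.291)·0.5·1260·1.802²/1000 = 14.68 kPa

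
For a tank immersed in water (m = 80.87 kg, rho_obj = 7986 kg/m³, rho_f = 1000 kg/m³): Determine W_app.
Formula: W_{app} = mg\left(1 - \frac{\rho_f}{\rho_{obj}}\right)
W_app = 80.87·9.81·(1 − 1000/7986) = 694 N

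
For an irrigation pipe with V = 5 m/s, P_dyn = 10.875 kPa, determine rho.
Formula: P_{dyn} = \frac{1}{2} \rho V^2
Substituting knowns: 10.875 = 0.5·rho·5²/1000
Solving for rho: rho = 2·(10.875·1000)/5² = 870 kg/m³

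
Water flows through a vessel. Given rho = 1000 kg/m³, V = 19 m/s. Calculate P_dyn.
Formula: P_{dyn} = \frac{1}{2} \rho V^2
P_dyn = 0.5·1000·19²/1000 = 180.5 kPa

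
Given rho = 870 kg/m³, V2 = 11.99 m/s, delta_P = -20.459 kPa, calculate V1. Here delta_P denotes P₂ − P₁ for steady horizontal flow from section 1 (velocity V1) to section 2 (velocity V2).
Formula: \Delta P = \frac{1}{2} \rho (V_1^2 - V_2^2)
Substituting knowns: -20.459 = 0.5·870·(V1² − 11.99²)/1000
Solving for V1: V1 = √(11.99² + 2·(-20.459·1000)/870) = 9.835 m/s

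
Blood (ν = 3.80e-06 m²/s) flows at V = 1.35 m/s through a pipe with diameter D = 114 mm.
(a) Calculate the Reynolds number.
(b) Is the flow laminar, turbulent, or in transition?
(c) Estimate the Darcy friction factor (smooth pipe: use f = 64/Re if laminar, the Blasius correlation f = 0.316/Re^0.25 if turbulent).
(a) Re = V·D/ν = 1.35·0.114/3.80e-06 = 40500
(b) Flow regime: turbulent (Re > 4000)
(c) Friction factor: f = 0.316/Re^0.25 = 0.316/40500^0.25 = 0.02228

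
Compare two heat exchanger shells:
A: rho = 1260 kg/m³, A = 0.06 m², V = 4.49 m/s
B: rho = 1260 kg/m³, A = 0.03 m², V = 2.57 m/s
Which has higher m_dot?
m_dot(A) = 339.4 kg/s, m_dot(B) = 97.15 kg/s. Answer: A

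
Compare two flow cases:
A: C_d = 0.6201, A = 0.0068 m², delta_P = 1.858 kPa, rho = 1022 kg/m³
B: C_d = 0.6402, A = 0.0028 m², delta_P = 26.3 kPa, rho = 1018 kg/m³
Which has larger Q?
Q(A) = 8.04 L/s, Q(B) = 12.89 L/s. Answer: B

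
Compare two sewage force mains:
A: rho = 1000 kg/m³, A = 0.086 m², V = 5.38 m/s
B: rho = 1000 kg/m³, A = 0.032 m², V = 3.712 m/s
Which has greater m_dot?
m_dot(A) = 462.7 kg/s, m_dot(B) = 118.8 kg/s. Answer: A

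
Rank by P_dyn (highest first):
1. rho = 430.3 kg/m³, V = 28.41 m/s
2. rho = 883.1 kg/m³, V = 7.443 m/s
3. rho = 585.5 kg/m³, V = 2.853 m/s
Case 1: P_dyn = 173.7 kPa
Case 2: P_dyn = 24.46 kPa
Case 3: P_dyn = 2.383 kPa
Ranking (highest first): 1, 2, 3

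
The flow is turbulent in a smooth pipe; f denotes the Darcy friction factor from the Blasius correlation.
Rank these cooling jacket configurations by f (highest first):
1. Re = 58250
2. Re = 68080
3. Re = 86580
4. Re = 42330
Case 1: f = 0.02034
Case 2: f = 0.01956
Case 3: f = 0.01842
Case 4: f = 0.02203
Ranking (highest first): 4, 1, 2, 3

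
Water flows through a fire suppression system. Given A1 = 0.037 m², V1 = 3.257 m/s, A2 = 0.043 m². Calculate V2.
Formula: V_2 = \frac{A_1 V_1}{A_2}
V2 = 0.037·3.257/0.043 = 2.803 m/s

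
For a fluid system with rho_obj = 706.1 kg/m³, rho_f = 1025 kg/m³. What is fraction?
Formula: f_{sub} = \frac{\rho_{obj}}{\rho_f}
fraction = 706.1/1025 = 0.6889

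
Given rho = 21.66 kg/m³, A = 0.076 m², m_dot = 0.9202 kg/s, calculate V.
Formula: \dot{m} = \rho A V
Substituting knowns: 0.9202 = 21.66·0.076·V
Solving for V: V = 0.9202/(21.66·0.076) = 0.559 m/s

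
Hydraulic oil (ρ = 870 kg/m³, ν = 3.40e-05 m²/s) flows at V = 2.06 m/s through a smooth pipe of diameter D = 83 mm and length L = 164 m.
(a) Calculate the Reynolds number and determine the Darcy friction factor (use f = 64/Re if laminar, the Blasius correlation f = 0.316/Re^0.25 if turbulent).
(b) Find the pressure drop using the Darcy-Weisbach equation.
(a) Re = V·D/ν = 2.06·0.083/3.40e-05 = 5028.8 → turbulent (Re > 4000); f = 0.316/Re^0.25 = 0.316/5028.8^0.25 = 0.037525
(b) Darcy-Weisbach: ΔP = f·(L/D)·½ρV²/1000 = 0.037525·(164/0.083)·½·870·2.06²/1000 = 136.9 kPa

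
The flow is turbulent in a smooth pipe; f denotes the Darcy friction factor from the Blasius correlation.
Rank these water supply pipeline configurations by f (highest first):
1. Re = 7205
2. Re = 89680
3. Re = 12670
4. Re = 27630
Case 1: f = 0.0343
Case 2: f = 0.01826
Case 3: f = 0.02978
Case 4: f = 0.02451
Ranking (highest first): 1, 3, 4, 2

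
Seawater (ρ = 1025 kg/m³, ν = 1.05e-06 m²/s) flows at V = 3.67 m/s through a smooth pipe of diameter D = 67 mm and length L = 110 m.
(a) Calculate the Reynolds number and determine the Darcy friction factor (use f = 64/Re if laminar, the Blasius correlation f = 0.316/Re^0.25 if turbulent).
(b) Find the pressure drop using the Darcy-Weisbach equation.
(a) Re = V·D/ν = 3.67·0.067/1.05e-06 = 234180 → turbulent (Re > 4000); f = 0.316/Re^0.25 = 0.316/234180^0.25 = 0.014365 (Blasius is strictly valid for Re ≲ 1e5; used here as the smooth-pipe estimate the problem specifies)
(b) Darcy-Weisbach: ΔP = f·(L/D)·½ρV²/1000 = 0.014365·(110/0.067)·½·1025·3.67²/1000 = 162.8 kPa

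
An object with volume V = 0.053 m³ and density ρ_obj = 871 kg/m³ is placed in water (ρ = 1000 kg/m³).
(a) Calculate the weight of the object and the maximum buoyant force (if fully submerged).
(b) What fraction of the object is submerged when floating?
(a) W=rho_obj*g*V=871*9.81*0.053=452.9 N; F_B(max)=rho*g*V=1000*9.81*0.053=519.9 N
(b) Floating fraction=rho_obj/rho=871/1000=0.871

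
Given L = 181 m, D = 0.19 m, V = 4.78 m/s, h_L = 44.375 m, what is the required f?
Formula: h_L = f \frac{L}{D} \frac{V^2}{2g}
Substituting knowns: 44.375 = f·(181/0.19)·4.78²/(2·9.81)
Solving for f: f = 44.375·2·9.81/((181/0.19)·4.78²) = 0.04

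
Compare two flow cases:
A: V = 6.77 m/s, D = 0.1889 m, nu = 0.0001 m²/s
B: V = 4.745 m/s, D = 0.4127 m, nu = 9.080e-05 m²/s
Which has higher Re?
Re(A) = 12789, Re(B) = 21567. Answer: B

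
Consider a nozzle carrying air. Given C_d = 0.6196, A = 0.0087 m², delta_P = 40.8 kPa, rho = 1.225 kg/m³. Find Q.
Formula: Q = C_d A \sqrt{\frac{2 \Delta P}{\rho}}
Q = 0.6196·0.0087·√(2·(40.8·1000)/1.225)·1000 = 1391 L/s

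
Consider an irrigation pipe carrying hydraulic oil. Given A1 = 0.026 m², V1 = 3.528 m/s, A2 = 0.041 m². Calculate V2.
Formula: V_2 = \frac{A_1 V_1}{A_2}
V2 = 0.026·3.528/0.041 = 2.237 m/s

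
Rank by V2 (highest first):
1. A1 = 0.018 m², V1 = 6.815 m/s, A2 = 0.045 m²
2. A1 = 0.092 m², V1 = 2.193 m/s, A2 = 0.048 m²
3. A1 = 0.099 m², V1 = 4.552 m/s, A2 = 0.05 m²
Case 1: V2 = 2.726 m/s
Case 2: V2 = 4.203 m/s
Case 3: V2 = 9.013 m/s
Ranking (highest first): 3, 2, 1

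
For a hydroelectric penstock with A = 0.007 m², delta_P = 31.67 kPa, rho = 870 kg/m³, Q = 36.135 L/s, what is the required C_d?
Formula: Q = C_d A \sqrt{\frac{2 \Delta P}{\rho}}
Substituting knowns: 36.135 = C_d·0.007·√(2·(31.67·1000)/870)·1000
Solving for C_d: C_d = (36.135/1000)/(0.007·√(2·(31.67·1000)/870)) = 0.605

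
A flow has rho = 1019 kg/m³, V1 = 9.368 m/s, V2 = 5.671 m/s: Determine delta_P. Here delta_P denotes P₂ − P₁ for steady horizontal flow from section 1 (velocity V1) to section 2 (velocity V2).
Formula: \Delta P = \frac{1}{2} \rho (V_1^2 - V_2^2)
delta_P = 0.5·1019·(9.368² − 5.671²)/1000 = 28.33 kPa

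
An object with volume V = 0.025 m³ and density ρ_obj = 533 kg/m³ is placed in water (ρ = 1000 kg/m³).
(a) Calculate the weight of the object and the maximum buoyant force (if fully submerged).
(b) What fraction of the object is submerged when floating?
(a) W=rho_obj*g*V=533*9.81*0.025=130.7 N; F_B(max)=rho*g*V=1000*9.81*0.025=245.2 N
(b) Floating fraction=rho_obj/rho=533/1000=0.533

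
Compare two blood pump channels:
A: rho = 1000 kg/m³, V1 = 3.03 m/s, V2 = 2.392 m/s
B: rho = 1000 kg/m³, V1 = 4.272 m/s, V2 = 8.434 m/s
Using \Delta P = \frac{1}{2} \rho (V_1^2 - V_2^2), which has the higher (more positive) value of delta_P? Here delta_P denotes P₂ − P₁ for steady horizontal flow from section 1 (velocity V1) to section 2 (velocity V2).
delta_P(A) = 1.73 kPa, delta_P(B) = -26.44 kPa. Answer: A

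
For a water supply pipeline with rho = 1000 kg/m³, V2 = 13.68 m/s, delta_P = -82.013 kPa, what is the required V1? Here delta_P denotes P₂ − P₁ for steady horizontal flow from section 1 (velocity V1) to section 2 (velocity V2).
Formula: \Delta P = \frac{1}{2} \rho (V_1^2 - V_2^2)
Substituting knowns: -82.013 = 0.5·1000·(V1² − 13.68²)/1000
Solving for V1: V1 = √(13.68² + 2·(-82.013·1000)/1000) = 4.808 m/s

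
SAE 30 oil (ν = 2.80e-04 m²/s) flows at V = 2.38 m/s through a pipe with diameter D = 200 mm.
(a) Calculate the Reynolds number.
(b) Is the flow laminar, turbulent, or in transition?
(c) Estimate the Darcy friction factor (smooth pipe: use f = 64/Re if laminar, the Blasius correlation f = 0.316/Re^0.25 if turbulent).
(a) Re = V·D/ν = 2.38·0.2/2.80e-04 = 1700
(b) Flow regime: laminar (Re < 2300)
(c) Friction factor: f = 64/Re = 64/1700 = 0.03765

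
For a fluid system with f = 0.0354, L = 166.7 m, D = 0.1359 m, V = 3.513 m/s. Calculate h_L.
Formula: h_L = f \frac{L}{D} \frac{V^2}{2g}
h_L = 0.0354·(166.7/0.1359)·3.513²/(2·9.81) = 27.31 m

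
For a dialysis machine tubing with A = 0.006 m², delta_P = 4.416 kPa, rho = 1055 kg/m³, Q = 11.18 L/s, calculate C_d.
Formula: Q = C_d A \sqrt{\frac{2 \Delta P}{\rho}}
Substituting knowns: 11.18 = C_d·0.006·√(2·(4.416·1000)/1055)·1000
Solving for C_d: C_d = (11.18/1000)/(0.006·√(2·(4.416·1000)/1055)) = 0.644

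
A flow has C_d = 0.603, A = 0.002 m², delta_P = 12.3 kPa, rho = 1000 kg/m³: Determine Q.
Formula: Q = C_d A \sqrt{\frac{2 \Delta P}{\rho}}
Q = 0.603·0.002·√(2·(12.3·1000)/1000)·1000 = 5.982 L/s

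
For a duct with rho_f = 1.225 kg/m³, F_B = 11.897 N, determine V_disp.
Formula: F_B = \rho_f g V_{disp}
Substituting knowns: 11.897 = 1.225·9.81·V_disp
Solving for V_disp: V_disp = 11.897/(1.225·9.81) = 0.99 m³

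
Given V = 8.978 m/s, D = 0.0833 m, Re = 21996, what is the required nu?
Formula: Re = \frac{V D}{\nu}
Substituting knowns: 21996 = 8.978·0.0833/nu
Solving for nu: nu = 8.978·0.0833/21996 = 3.400e-05 m²/s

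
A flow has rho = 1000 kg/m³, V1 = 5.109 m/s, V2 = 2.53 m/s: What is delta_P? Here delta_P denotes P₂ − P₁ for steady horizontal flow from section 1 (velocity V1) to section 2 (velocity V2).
Formula: \Delta P = \frac{1}{2} \rho (V_1^2 - V_2^2)
delta_P = 0.5·1000·(5.109² − 2.53²)/1000 = 9.85 kPa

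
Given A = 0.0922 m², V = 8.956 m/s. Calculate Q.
Formula: Q = A V
Q = 0.0922·8.956·1000 = 825.7 L/s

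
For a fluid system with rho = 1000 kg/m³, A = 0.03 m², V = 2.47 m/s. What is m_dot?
Formula: \dot{m} = \rho A V
m_dot = 1000·0.03·2.47 = 74.1 kg/s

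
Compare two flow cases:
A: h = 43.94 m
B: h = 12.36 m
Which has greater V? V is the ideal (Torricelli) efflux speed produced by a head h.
V(A) = 29.36 m/s, V(B) = 15.57 m/s. Answer: A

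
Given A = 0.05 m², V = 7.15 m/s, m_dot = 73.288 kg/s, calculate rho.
Formula: \dot{m} = \rho A V
Substituting knowns: 73.288 = rho·0.05·7.15
Solving for rho: rho = 73.288/(0.05·7.15) = 205 kg/m³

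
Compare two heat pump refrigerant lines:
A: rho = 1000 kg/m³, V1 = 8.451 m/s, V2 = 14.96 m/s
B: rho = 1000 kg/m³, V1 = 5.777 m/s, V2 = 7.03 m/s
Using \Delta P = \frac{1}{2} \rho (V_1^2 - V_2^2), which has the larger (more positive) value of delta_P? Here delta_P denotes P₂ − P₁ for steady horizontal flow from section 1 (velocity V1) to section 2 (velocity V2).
delta_P(A) = -76.19 kPa, delta_P(B) = -8.024 kPa. Answer: B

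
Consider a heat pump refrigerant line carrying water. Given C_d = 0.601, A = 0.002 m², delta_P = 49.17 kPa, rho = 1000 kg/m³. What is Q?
Formula: Q = C_d A \sqrt{\frac{2 \Delta P}{\rho}}
Q = 0.601·0.002·√(2·(49.17·1000)/1000)·1000 = 11.92 L/s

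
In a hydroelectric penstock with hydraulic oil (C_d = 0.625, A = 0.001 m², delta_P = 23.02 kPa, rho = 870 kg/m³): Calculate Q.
Formula: Q = C_d A \sqrt{\frac{2 \Delta P}{\rho}}
Q = 0.625·0.001·√(2·(23.02·1000)/870)·1000 = 4.547 L/s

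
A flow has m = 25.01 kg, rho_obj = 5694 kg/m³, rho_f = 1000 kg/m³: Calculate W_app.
Formula: W_{app} = mg\left(1 - \frac{\rho_f}{\rho_{obj}}\right)
W_app = 25.01·9.81·(1 − 1000/5694) = 202.3 N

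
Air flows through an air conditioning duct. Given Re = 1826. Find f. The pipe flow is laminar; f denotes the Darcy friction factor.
Formula: f = \frac{64}{Re}
f = 64/1826 = 0.03505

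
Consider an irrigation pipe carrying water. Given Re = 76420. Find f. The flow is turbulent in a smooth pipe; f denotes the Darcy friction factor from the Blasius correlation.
Formula: f = \frac{0.316}{Re^{0.25}}
f = 0.316/76420^0.25 = 0.01901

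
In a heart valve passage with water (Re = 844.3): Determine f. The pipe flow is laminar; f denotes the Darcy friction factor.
Formula: f = \frac{64}{Re}
f = 64/844.3 = 0.0758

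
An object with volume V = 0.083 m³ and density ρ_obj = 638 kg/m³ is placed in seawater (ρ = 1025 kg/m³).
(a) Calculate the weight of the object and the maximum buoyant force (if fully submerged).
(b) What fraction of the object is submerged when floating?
(a) W=rho_obj*g*V=638*9.81*0.083=519.5 N; F_B(max)=rho*g*V=1025*9.81*0.083=834.6 N
(b) Floating fraction=rho_obj/rho=638/1025=0.622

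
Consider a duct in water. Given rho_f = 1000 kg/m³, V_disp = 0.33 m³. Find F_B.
Formula: F_B = \rho_f g V_{disp}
F_B = 1000·9.81·0.33 = 3237 N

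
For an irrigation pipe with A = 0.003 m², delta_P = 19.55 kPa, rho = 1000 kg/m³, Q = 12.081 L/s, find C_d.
Formula: Q = C_d A \sqrt{\frac{2 \Delta P}{\rho}}
Substituting knowns: 12.081 = C_d·0.003·√(2·(19.55·1000)/1000)·1000
Solving for C_d: C_d = (12.081/1000)/(0.003·√(2·(19.55·1000)/1000)) = 0.644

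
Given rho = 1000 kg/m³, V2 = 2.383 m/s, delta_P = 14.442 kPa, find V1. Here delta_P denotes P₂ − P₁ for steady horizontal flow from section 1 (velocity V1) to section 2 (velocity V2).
Formula: \Delta P = \frac{1}{2} \rho (V_1^2 - V_2^2)
Substituting knowns: 14.442 = 0.5·1000·(V1² − 2.383²)/1000
Solving for V1: V1 = √(2.383² + 2·(14.442·1000)/1000) = 5.879 m/s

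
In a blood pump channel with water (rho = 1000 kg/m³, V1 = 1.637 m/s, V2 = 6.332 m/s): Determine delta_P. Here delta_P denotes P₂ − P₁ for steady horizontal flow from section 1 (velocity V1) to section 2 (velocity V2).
Formula: \Delta P = \frac{1}{2} \rho (V_1^2 - V_2^2)
delta_P = 0.5·1000·(1.637² − 6.332²)/1000 = -18.71 kPa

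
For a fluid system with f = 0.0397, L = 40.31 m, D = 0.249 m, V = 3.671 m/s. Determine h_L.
Formula: h_L = f \frac{L}{D} \frac{V^2}{2g}
h_L = 0.0397·(40.31/0.249)·3.671²/(2·9.81) = 4.414 m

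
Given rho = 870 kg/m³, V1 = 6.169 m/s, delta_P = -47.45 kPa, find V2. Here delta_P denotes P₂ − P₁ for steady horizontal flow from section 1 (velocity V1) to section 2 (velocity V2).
Formula: \Delta P = \frac{1}{2} \rho (V_1^2 - V_2^2)
Substituting knowns: -47.45 = 0.5·870·(6.169² − V2²)/1000
Solving for V2: V2 = √(6.169² − 2·(-47.45·1000)/870) = 12.13 m/s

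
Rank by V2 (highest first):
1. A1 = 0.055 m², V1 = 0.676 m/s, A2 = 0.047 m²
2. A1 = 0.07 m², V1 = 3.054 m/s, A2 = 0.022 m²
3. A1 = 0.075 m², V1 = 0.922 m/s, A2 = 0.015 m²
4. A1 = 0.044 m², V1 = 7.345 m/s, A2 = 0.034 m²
Case 1: V2 = 0.7911 m/s
Case 2: V2 = 9.717 m/s
Case 3: V2 = 4.61 m/s
Case 4: V2 = 9.505 m/s
Ranking (highest first): 2, 4, 3, 1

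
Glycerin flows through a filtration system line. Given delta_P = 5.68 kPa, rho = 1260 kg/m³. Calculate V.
Formula: V = \sqrt{\frac{2 \Delta P}{\rho}}
V = √(2·(5.68·1000)/1260) = 3.003 m/s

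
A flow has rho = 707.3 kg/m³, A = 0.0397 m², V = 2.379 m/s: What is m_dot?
Formula: \dot{m} = \rho A V
m_dot = 707.3·0.0397·2.379 = 66.8 kg/s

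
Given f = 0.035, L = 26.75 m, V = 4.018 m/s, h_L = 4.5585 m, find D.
Formula: h_L = f \frac{L}{D} \frac{V^2}{2g}
Substituting knowns: 4.5585 = 0.035·(26.75/D)·4.018²/(2·9.81)
Solving for D: D = 0.035·26.75·4.018²/(2·9.81·4.5585) = 0.169 m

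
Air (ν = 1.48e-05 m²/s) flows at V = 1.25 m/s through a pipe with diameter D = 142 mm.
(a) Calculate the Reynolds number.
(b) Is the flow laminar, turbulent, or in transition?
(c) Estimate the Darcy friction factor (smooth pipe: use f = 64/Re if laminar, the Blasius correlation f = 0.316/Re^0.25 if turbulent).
(a) Re = V·D/ν = 1.25·0.142/1.48e-05 = 11993
(b) Flow regime: turbulent (Re > 4000)
(c) Friction factor: f = 0.316/Re^0.25 = 0.316/11993^0.25 = 0.0302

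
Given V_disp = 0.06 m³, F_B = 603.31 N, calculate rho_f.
Formula: F_B = \rho_f g V_{disp}
Substituting knowns: 603.31 = rho_f·9.81·0.06
Solving for rho_f: rho_f = 603.31/(9.81·0.06) = 1025 kg/m³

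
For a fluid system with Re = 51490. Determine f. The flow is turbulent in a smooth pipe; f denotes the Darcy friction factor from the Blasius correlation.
Formula: f = \frac{0.316}{Re^{0.25}}
f = 0.316/51490^0.25 = 0.02098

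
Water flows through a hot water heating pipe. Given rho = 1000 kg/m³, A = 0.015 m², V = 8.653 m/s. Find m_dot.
Formula: \dot{m} = \rho A V
m_dot = 1000·0.015·8.653 = 129.8 kg/s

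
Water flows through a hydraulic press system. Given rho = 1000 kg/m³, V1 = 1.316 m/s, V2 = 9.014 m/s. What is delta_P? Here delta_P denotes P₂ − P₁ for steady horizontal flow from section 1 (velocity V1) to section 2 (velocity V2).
Formula: \Delta P = \frac{1}{2} \rho (V_1^2 - V_2^2)
delta_P = 0.5·1000·(1.316² − 9.014²)/1000 = -39.76 kPa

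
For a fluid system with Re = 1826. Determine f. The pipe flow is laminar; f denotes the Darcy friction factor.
Formula: f = \frac{64}{Re}
f = 64/1826 = 0.03505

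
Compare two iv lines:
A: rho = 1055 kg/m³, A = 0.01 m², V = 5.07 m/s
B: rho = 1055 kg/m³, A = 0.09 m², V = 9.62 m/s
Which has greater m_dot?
m_dot(A) = 53.49 kg/s, m_dot(B) = 913.4 kg/s. Answer: B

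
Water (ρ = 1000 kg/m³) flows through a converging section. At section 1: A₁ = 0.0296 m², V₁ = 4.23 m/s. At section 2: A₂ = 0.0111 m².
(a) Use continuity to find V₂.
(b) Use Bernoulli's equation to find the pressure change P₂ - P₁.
(a) Continuity: A₁V₁=A₂V₂ -> V₂=A₁V₁/A₂=0.0296*4.23/0.0111=11.28 m/s
(b) Bernoulli: P₂-P₁=0.5*rho*(V₁^2-V₂^2)/1000=0.5*1000*(4.23^2-11.28^2)/1000=-54.67 kPa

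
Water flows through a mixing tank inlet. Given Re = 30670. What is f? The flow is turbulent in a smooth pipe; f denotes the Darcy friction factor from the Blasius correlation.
Formula: f = \frac{0.316}{Re^{0.25}}
f = 0.316/30670^0.25 = 0.02388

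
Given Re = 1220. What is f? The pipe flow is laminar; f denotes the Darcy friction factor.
Formula: f = \frac{64}{Re}
f = 64/1220 = 0.05246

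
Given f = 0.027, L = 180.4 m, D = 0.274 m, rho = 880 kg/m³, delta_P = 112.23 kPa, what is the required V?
Formula: \Delta P = f \frac{L}{D} \frac{\rho V^2}{2}
Substituting knowns: 112.23 = 0.027·(180.4/0.274)·0.5·880·V²/1000
Solving for V: V = √((112.23·1000)/(0.027·(180.4/0.274)·0.5·880)) = 3.788 m/s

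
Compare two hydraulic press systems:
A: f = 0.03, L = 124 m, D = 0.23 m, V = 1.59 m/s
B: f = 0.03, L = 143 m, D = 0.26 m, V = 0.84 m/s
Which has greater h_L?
h_L(A) = 2.084 m, h_L(B) = 0.5934 m. Answer: A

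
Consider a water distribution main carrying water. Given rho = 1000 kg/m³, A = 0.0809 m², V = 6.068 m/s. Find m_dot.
Formula: \dot{m} = \rho A V
m_dot = 1000·0.0809·6.068 = 490.9 kg/s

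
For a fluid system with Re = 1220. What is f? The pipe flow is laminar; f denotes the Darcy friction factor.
Formula: f = \frac{64}{Re}
f = 64/1220 = 0.05246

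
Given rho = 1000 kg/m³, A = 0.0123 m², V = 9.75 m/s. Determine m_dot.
Formula: \dot{m} = \rho A V
m_dot = 1000·0.0123·9.75 = 119.9 kg/s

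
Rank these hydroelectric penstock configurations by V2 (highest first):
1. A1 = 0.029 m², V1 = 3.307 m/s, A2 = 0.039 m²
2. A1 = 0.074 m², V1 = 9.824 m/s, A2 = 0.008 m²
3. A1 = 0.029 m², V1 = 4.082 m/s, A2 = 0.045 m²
Case 1: V2 = 2.459 m/s
Case 2: V2 = 90.87 m/s
Case 3: V2 = 2.631 m/s
Ranking (highest first): 2, 3, 1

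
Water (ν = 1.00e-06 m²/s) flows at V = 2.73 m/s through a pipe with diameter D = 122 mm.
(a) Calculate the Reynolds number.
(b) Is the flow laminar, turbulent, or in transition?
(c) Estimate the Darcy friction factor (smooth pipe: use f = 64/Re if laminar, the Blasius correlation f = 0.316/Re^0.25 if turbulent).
(a) Re = V·D/ν = 2.73·0.122/1.00e-06 = 333060
(b) Flow regime: turbulent (Re > 4000)
(c) Friction factor: f = 0.316/Re^0.25 = 0.316/333060^0.25 = 0.01315 (Blasius is strictly valid for Re ≲ 1e5; used here as the smooth-pipe estimate the problem specifies)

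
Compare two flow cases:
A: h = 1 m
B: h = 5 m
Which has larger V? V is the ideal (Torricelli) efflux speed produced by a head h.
V(A) = 4.429 m/s, V(B) = 9.905 m/s. Answer: B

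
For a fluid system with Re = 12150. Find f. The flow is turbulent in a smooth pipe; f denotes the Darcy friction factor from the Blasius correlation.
Formula: f = \frac{0.316}{Re^{0.25}}
f = 0.316/12150^0.25 = 0.0301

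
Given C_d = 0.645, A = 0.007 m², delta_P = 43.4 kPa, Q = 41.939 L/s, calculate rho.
Formula: Q = C_d A \sqrt{\frac{2 \Delta P}{\rho}}
Substituting knowns: 41.939 = 0.645·0.007·√(2·(43.4·1000)/rho)·1000
Solving for rho: rho = 2·(43.4·1000)/((41.939/1000)/(0.645·0.007))² = 1006 kg/m³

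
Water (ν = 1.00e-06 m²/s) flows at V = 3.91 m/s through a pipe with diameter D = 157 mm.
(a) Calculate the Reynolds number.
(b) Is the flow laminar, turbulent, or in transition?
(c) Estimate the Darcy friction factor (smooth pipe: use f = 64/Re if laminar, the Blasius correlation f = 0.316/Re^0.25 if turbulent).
(a) Re = V·D/ν = 3.91·0.157/1.00e-06 = 613870
(b) Flow regime: turbulent (Re > 4000)
(c) Friction factor: f = 0.316/Re^0.25 = 0.316/613870^0.25 = 0.01129 (Blasius is strictly valid for Re ≲ 1e5; used here as the smooth-pipe estimate the problem specifies)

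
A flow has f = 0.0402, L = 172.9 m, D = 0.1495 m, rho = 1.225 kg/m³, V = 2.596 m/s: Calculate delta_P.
Formula: \Delta P = f \frac{L}{D} \frac{\rho V^2}{2}
delta_P = 0.0402·(172.9/0.1495)·0.5·1.225·2.596²/1000 = 0.1919 kPa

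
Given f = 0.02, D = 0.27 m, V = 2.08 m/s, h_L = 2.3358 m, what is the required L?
Formula: h_L = f \frac{L}{D} \frac{V^2}{2g}
Substituting knowns: 2.3358 = 0.02·(L/0.27)·2.08²/(2·9.81)
Solving for L: L = 2.3358·2·9.81·0.27/(0.02·2.08²) = 143 m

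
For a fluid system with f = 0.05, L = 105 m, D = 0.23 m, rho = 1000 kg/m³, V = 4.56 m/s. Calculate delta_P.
Formula: \Delta P = f \frac{L}{D} \frac{\rho V^2}{2}
delta_P = 0.05·(105/0.23)·0.5·1000·4.56²/1000 = 237.3 kPa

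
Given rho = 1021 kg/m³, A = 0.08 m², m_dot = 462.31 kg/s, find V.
Formula: \dot{m} = \rho A V
Substituting knowns: 462.31 = 1021·0.08·V
Solving for V: V = 462.31/(1021·0.08) = 5.66 m/s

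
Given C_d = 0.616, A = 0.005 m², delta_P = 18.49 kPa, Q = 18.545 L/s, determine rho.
Formula: Q = C_d A \sqrt{\frac{2 \Delta P}{\rho}}
Substituting knowns: 18.545 = 0.616·0.005·√(2·(18.49·1000)/rho)·1000
Solving for rho: rho = 2·(18.49·1000)/((18.545/1000)/(0.616·0.005))² = 1020 kg/m³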